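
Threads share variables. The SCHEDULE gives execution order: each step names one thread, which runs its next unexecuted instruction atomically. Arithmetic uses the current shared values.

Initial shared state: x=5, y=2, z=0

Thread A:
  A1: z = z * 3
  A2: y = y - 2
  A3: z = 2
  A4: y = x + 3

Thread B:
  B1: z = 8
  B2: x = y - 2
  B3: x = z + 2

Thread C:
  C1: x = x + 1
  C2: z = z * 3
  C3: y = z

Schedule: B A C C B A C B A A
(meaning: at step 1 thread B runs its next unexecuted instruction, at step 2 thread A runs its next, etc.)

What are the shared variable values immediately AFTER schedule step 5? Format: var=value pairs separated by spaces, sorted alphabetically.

Step 1: thread B executes B1 (z = 8). Shared: x=5 y=2 z=8. PCs: A@0 B@1 C@0
Step 2: thread A executes A1 (z = z * 3). Shared: x=5 y=2 z=24. PCs: A@1 B@1 C@0
Step 3: thread C executes C1 (x = x + 1). Shared: x=6 y=2 z=24. PCs: A@1 B@1 C@1
Step 4: thread C executes C2 (z = z * 3). Shared: x=6 y=2 z=72. PCs: A@1 B@1 C@2
Step 5: thread B executes B2 (x = y - 2). Shared: x=0 y=2 z=72. PCs: A@1 B@2 C@2

Answer: x=0 y=2 z=72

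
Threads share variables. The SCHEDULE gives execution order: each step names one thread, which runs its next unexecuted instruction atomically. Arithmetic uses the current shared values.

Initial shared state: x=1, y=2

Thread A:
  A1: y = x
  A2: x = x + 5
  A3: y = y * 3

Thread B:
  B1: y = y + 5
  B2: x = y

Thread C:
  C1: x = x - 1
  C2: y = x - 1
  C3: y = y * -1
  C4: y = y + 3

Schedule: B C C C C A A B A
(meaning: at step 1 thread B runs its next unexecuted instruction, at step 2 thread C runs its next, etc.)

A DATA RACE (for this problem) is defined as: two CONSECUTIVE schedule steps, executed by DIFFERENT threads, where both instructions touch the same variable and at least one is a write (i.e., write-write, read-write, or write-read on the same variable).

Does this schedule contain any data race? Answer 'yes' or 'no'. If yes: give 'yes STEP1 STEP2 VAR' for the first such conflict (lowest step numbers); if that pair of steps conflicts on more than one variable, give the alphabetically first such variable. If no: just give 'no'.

Answer: yes 5 6 y

Derivation:
Steps 1,2: B(r=y,w=y) vs C(r=x,w=x). No conflict.
Steps 2,3: same thread (C). No race.
Steps 3,4: same thread (C). No race.
Steps 4,5: same thread (C). No race.
Steps 5,6: C(y = y + 3) vs A(y = x). RACE on y (W-W).
Steps 6,7: same thread (A). No race.
Steps 7,8: A(x = x + 5) vs B(x = y). RACE on x (W-W).
Steps 8,9: B(x = y) vs A(y = y * 3). RACE on y (R-W).
First conflict at steps 5,6.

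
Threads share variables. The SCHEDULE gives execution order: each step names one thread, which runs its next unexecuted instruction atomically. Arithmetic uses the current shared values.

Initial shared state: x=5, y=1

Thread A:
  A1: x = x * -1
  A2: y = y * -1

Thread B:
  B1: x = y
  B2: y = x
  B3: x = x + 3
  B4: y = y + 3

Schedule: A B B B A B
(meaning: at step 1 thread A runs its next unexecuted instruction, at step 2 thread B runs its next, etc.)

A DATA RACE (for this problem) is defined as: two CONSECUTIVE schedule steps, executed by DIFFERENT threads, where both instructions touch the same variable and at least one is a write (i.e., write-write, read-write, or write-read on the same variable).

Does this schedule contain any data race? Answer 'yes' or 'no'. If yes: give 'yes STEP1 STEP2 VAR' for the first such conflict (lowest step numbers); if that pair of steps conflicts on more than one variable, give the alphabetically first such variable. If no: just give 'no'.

Answer: yes 1 2 x

Derivation:
Steps 1,2: A(x = x * -1) vs B(x = y). RACE on x (W-W).
Steps 2,3: same thread (B). No race.
Steps 3,4: same thread (B). No race.
Steps 4,5: B(r=x,w=x) vs A(r=y,w=y). No conflict.
Steps 5,6: A(y = y * -1) vs B(y = y + 3). RACE on y (W-W).
First conflict at steps 1,2.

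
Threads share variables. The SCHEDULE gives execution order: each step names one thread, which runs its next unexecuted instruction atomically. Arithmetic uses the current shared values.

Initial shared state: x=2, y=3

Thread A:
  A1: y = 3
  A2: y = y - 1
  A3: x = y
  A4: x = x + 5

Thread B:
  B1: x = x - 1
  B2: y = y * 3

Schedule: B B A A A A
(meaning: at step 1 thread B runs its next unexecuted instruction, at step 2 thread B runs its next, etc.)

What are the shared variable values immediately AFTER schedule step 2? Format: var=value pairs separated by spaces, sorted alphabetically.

Step 1: thread B executes B1 (x = x - 1). Shared: x=1 y=3. PCs: A@0 B@1
Step 2: thread B executes B2 (y = y * 3). Shared: x=1 y=9. PCs: A@0 B@2

Answer: x=1 y=9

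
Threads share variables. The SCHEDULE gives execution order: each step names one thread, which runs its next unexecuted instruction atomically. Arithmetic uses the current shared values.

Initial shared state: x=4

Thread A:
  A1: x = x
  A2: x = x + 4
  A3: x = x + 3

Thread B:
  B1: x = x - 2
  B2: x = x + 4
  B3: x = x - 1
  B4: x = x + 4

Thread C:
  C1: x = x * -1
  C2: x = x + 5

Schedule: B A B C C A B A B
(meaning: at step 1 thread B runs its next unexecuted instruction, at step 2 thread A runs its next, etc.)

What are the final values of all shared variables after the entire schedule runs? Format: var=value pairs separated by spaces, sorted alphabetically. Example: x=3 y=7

Answer: x=9

Derivation:
Step 1: thread B executes B1 (x = x - 2). Shared: x=2. PCs: A@0 B@1 C@0
Step 2: thread A executes A1 (x = x). Shared: x=2. PCs: A@1 B@1 C@0
Step 3: thread B executes B2 (x = x + 4). Shared: x=6. PCs: A@1 B@2 C@0
Step 4: thread C executes C1 (x = x * -1). Shared: x=-6. PCs: A@1 B@2 C@1
Step 5: thread C executes C2 (x = x + 5). Shared: x=-1. PCs: A@1 B@2 C@2
Step 6: thread A executes A2 (x = x + 4). Shared: x=3. PCs: A@2 B@2 C@2
Step 7: thread B executes B3 (x = x - 1). Shared: x=2. PCs: A@2 B@3 C@2
Step 8: thread A executes A3 (x = x + 3). Shared: x=5. PCs: A@3 B@3 C@2
Step 9: thread B executes B4 (x = x + 4). Shared: x=9. PCs: A@3 B@4 C@2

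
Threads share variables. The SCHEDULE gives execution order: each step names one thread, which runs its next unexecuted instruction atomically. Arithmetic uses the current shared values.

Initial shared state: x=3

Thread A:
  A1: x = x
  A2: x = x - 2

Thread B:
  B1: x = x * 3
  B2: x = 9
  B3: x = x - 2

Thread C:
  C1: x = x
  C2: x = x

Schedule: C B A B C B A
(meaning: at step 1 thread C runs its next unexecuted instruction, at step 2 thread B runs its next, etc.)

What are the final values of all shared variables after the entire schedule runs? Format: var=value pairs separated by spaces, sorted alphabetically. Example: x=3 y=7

Answer: x=5

Derivation:
Step 1: thread C executes C1 (x = x). Shared: x=3. PCs: A@0 B@0 C@1
Step 2: thread B executes B1 (x = x * 3). Shared: x=9. PCs: A@0 B@1 C@1
Step 3: thread A executes A1 (x = x). Shared: x=9. PCs: A@1 B@1 C@1
Step 4: thread B executes B2 (x = 9). Shared: x=9. PCs: A@1 B@2 C@1
Step 5: thread C executes C2 (x = x). Shared: x=9. PCs: A@1 B@2 C@2
Step 6: thread B executes B3 (x = x - 2). Shared: x=7. PCs: A@1 B@3 C@2
Step 7: thread A executes A2 (x = x - 2). Shared: x=5. PCs: A@2 B@3 C@2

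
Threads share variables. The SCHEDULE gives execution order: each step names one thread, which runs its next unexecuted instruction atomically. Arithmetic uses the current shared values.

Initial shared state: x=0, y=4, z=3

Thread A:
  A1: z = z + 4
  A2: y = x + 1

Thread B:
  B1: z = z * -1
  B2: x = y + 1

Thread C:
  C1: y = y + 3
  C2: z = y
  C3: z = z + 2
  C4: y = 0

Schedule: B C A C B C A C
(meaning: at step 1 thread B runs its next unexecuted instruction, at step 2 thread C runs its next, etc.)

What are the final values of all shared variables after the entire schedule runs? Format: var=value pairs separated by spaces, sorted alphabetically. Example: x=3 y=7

Answer: x=8 y=0 z=9

Derivation:
Step 1: thread B executes B1 (z = z * -1). Shared: x=0 y=4 z=-3. PCs: A@0 B@1 C@0
Step 2: thread C executes C1 (y = y + 3). Shared: x=0 y=7 z=-3. PCs: A@0 B@1 C@1
Step 3: thread A executes A1 (z = z + 4). Shared: x=0 y=7 z=1. PCs: A@1 B@1 C@1
Step 4: thread C executes C2 (z = y). Shared: x=0 y=7 z=7. PCs: A@1 B@1 C@2
Step 5: thread B executes B2 (x = y + 1). Shared: x=8 y=7 z=7. PCs: A@1 B@2 C@2
Step 6: thread C executes C3 (z = z + 2). Shared: x=8 y=7 z=9. PCs: A@1 B@2 C@3
Step 7: thread A executes A2 (y = x + 1). Shared: x=8 y=9 z=9. PCs: A@2 B@2 C@3
Step 8: thread C executes C4 (y = 0). Shared: x=8 y=0 z=9. PCs: A@2 B@2 C@4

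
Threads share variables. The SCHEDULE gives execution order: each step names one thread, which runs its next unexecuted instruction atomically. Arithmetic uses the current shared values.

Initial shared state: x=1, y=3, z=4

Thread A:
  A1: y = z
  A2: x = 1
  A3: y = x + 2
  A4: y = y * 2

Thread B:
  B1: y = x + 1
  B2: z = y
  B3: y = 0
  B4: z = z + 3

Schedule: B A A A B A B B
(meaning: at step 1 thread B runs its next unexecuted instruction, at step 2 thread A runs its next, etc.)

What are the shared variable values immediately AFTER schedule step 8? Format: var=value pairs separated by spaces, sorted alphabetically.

Step 1: thread B executes B1 (y = x + 1). Shared: x=1 y=2 z=4. PCs: A@0 B@1
Step 2: thread A executes A1 (y = z). Shared: x=1 y=4 z=4. PCs: A@1 B@1
Step 3: thread A executes A2 (x = 1). Shared: x=1 y=4 z=4. PCs: A@2 B@1
Step 4: thread A executes A3 (y = x + 2). Shared: x=1 y=3 z=4. PCs: A@3 B@1
Step 5: thread B executes B2 (z = y). Shared: x=1 y=3 z=3. PCs: A@3 B@2
Step 6: thread A executes A4 (y = y * 2). Shared: x=1 y=6 z=3. PCs: A@4 B@2
Step 7: thread B executes B3 (y = 0). Shared: x=1 y=0 z=3. PCs: A@4 B@3
Step 8: thread B executes B4 (z = z + 3). Shared: x=1 y=0 z=6. PCs: A@4 B@4

Answer: x=1 y=0 z=6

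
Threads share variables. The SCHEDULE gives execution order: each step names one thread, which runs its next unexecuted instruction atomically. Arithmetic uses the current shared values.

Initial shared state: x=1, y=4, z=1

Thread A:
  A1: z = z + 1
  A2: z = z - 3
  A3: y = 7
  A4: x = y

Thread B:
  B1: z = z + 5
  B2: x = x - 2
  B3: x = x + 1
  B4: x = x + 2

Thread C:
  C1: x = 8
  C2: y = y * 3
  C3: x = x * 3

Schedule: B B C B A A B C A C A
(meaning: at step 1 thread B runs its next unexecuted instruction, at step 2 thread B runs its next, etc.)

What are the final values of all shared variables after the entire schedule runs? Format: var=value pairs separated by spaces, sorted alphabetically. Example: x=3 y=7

Answer: x=7 y=7 z=4

Derivation:
Step 1: thread B executes B1 (z = z + 5). Shared: x=1 y=4 z=6. PCs: A@0 B@1 C@0
Step 2: thread B executes B2 (x = x - 2). Shared: x=-1 y=4 z=6. PCs: A@0 B@2 C@0
Step 3: thread C executes C1 (x = 8). Shared: x=8 y=4 z=6. PCs: A@0 B@2 C@1
Step 4: thread B executes B3 (x = x + 1). Shared: x=9 y=4 z=6. PCs: A@0 B@3 C@1
Step 5: thread A executes A1 (z = z + 1). Shared: x=9 y=4 z=7. PCs: A@1 B@3 C@1
Step 6: thread A executes A2 (z = z - 3). Shared: x=9 y=4 z=4. PCs: A@2 B@3 C@1
Step 7: thread B executes B4 (x = x + 2). Shared: x=11 y=4 z=4. PCs: A@2 B@4 C@1
Step 8: thread C executes C2 (y = y * 3). Shared: x=11 y=12 z=4. PCs: A@2 B@4 C@2
Step 9: thread A executes A3 (y = 7). Shared: x=11 y=7 z=4. PCs: A@3 B@4 C@2
Step 10: thread C executes C3 (x = x * 3). Shared: x=33 y=7 z=4. PCs: A@3 B@4 C@3
Step 11: thread A executes A4 (x = y). Shared: x=7 y=7 z=4. PCs: A@4 B@4 C@3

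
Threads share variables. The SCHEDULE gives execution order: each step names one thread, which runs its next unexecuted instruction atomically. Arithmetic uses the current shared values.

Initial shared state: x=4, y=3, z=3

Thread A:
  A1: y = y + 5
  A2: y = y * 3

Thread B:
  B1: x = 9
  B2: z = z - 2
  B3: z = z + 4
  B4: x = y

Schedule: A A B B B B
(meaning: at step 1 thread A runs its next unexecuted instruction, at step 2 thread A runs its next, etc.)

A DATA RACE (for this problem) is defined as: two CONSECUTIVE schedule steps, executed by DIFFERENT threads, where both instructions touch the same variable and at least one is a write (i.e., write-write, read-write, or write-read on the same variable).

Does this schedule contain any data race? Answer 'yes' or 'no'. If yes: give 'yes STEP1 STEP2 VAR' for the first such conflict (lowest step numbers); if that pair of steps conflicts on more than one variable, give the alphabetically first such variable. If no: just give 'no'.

Answer: no

Derivation:
Steps 1,2: same thread (A). No race.
Steps 2,3: A(r=y,w=y) vs B(r=-,w=x). No conflict.
Steps 3,4: same thread (B). No race.
Steps 4,5: same thread (B). No race.
Steps 5,6: same thread (B). No race.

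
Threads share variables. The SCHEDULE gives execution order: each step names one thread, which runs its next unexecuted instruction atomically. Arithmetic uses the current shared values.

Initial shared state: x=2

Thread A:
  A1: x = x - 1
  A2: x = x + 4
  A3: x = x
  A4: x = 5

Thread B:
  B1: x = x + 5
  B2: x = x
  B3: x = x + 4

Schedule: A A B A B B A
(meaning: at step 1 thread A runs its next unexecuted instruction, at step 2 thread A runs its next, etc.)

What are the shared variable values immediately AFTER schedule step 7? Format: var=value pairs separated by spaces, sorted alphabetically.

Answer: x=5

Derivation:
Step 1: thread A executes A1 (x = x - 1). Shared: x=1. PCs: A@1 B@0
Step 2: thread A executes A2 (x = x + 4). Shared: x=5. PCs: A@2 B@0
Step 3: thread B executes B1 (x = x + 5). Shared: x=10. PCs: A@2 B@1
Step 4: thread A executes A3 (x = x). Shared: x=10. PCs: A@3 B@1
Step 5: thread B executes B2 (x = x). Shared: x=10. PCs: A@3 B@2
Step 6: thread B executes B3 (x = x + 4). Shared: x=14. PCs: A@3 B@3
Step 7: thread A executes A4 (x = 5). Shared: x=5. PCs: A@4 B@3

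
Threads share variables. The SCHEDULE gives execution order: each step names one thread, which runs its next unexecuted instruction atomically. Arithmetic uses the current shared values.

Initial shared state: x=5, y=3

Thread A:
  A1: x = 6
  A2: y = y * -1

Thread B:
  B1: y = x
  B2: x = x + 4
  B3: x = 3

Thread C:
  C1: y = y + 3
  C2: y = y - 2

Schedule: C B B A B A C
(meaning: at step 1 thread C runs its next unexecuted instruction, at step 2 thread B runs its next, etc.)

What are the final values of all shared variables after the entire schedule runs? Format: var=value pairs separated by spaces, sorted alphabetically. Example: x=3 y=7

Answer: x=3 y=-7

Derivation:
Step 1: thread C executes C1 (y = y + 3). Shared: x=5 y=6. PCs: A@0 B@0 C@1
Step 2: thread B executes B1 (y = x). Shared: x=5 y=5. PCs: A@0 B@1 C@1
Step 3: thread B executes B2 (x = x + 4). Shared: x=9 y=5. PCs: A@0 B@2 C@1
Step 4: thread A executes A1 (x = 6). Shared: x=6 y=5. PCs: A@1 B@2 C@1
Step 5: thread B executes B3 (x = 3). Shared: x=3 y=5. PCs: A@1 B@3 C@1
Step 6: thread A executes A2 (y = y * -1). Shared: x=3 y=-5. PCs: A@2 B@3 C@1
Step 7: thread C executes C2 (y = y - 2). Shared: x=3 y=-7. PCs: A@2 B@3 C@2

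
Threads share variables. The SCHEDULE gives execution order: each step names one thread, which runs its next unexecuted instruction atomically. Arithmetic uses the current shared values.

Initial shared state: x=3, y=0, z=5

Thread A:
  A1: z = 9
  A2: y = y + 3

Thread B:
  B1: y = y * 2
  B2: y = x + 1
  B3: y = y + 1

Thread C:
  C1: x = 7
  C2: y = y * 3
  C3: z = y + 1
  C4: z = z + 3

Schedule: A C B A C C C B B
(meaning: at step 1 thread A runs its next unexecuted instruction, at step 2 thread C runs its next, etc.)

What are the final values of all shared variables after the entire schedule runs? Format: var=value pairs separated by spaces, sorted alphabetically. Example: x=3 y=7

Answer: x=7 y=9 z=13

Derivation:
Step 1: thread A executes A1 (z = 9). Shared: x=3 y=0 z=9. PCs: A@1 B@0 C@0
Step 2: thread C executes C1 (x = 7). Shared: x=7 y=0 z=9. PCs: A@1 B@0 C@1
Step 3: thread B executes B1 (y = y * 2). Shared: x=7 y=0 z=9. PCs: A@1 B@1 C@1
Step 4: thread A executes A2 (y = y + 3). Shared: x=7 y=3 z=9. PCs: A@2 B@1 C@1
Step 5: thread C executes C2 (y = y * 3). Shared: x=7 y=9 z=9. PCs: A@2 B@1 C@2
Step 6: thread C executes C3 (z = y + 1). Shared: x=7 y=9 z=10. PCs: A@2 B@1 C@3
Step 7: thread C executes C4 (z = z + 3). Shared: x=7 y=9 z=13. PCs: A@2 B@1 C@4
Step 8: thread B executes B2 (y = x + 1). Shared: x=7 y=8 z=13. PCs: A@2 B@2 C@4
Step 9: thread B executes B3 (y = y + 1). Shared: x=7 y=9 z=13. PCs: A@2 B@3 C@4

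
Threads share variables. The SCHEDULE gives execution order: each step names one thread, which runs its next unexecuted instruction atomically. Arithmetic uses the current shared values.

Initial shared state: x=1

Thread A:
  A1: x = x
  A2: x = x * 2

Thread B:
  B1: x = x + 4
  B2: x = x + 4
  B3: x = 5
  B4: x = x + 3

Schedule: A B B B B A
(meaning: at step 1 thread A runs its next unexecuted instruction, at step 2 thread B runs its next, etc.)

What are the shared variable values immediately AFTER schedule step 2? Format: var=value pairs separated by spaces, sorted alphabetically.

Answer: x=5

Derivation:
Step 1: thread A executes A1 (x = x). Shared: x=1. PCs: A@1 B@0
Step 2: thread B executes B1 (x = x + 4). Shared: x=5. PCs: A@1 B@1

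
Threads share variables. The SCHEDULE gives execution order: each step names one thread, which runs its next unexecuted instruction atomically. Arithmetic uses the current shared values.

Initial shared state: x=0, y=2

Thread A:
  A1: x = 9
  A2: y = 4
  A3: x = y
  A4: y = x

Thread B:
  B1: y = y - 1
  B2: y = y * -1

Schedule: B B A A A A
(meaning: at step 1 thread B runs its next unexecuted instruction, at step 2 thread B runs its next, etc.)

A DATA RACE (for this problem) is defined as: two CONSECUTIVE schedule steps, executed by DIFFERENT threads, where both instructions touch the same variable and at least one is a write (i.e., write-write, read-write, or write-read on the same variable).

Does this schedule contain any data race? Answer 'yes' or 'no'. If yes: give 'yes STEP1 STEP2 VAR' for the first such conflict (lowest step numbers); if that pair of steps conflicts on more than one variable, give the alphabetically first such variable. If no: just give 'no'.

Steps 1,2: same thread (B). No race.
Steps 2,3: B(r=y,w=y) vs A(r=-,w=x). No conflict.
Steps 3,4: same thread (A). No race.
Steps 4,5: same thread (A). No race.
Steps 5,6: same thread (A). No race.

Answer: no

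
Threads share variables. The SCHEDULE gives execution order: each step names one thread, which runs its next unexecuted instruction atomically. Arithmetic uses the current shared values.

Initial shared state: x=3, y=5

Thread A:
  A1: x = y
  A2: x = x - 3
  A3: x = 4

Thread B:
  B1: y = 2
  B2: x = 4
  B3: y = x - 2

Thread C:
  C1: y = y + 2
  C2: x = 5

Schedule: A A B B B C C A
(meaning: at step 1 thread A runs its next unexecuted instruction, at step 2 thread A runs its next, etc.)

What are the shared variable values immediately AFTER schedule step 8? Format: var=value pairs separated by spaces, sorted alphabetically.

Step 1: thread A executes A1 (x = y). Shared: x=5 y=5. PCs: A@1 B@0 C@0
Step 2: thread A executes A2 (x = x - 3). Shared: x=2 y=5. PCs: A@2 B@0 C@0
Step 3: thread B executes B1 (y = 2). Shared: x=2 y=2. PCs: A@2 B@1 C@0
Step 4: thread B executes B2 (x = 4). Shared: x=4 y=2. PCs: A@2 B@2 C@0
Step 5: thread B executes B3 (y = x - 2). Shared: x=4 y=2. PCs: A@2 B@3 C@0
Step 6: thread C executes C1 (y = y + 2). Shared: x=4 y=4. PCs: A@2 B@3 C@1
Step 7: thread C executes C2 (x = 5). Shared: x=5 y=4. PCs: A@2 B@3 C@2
Step 8: thread A executes A3 (x = 4). Shared: x=4 y=4. PCs: A@3 B@3 C@2

Answer: x=4 y=4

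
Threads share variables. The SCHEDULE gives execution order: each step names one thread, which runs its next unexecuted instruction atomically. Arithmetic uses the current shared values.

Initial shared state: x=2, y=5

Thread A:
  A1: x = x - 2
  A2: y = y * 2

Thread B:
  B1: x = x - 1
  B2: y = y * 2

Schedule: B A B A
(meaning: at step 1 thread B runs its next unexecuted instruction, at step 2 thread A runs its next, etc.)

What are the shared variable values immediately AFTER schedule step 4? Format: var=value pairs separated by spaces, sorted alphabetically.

Step 1: thread B executes B1 (x = x - 1). Shared: x=1 y=5. PCs: A@0 B@1
Step 2: thread A executes A1 (x = x - 2). Shared: x=-1 y=5. PCs: A@1 B@1
Step 3: thread B executes B2 (y = y * 2). Shared: x=-1 y=10. PCs: A@1 B@2
Step 4: thread A executes A2 (y = y * 2). Shared: x=-1 y=20. PCs: A@2 B@2

Answer: x=-1 y=20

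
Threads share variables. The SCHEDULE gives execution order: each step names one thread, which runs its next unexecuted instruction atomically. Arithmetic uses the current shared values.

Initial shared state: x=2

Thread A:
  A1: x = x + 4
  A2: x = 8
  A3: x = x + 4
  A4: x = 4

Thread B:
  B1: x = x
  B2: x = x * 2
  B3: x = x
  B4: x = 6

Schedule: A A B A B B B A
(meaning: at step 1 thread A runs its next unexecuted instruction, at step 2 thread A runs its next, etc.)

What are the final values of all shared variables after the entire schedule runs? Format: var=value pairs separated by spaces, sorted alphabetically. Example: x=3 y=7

Step 1: thread A executes A1 (x = x + 4). Shared: x=6. PCs: A@1 B@0
Step 2: thread A executes A2 (x = 8). Shared: x=8. PCs: A@2 B@0
Step 3: thread B executes B1 (x = x). Shared: x=8. PCs: A@2 B@1
Step 4: thread A executes A3 (x = x + 4). Shared: x=12. PCs: A@3 B@1
Step 5: thread B executes B2 (x = x * 2). Shared: x=24. PCs: A@3 B@2
Step 6: thread B executes B3 (x = x). Shared: x=24. PCs: A@3 B@3
Step 7: thread B executes B4 (x = 6). Shared: x=6. PCs: A@3 B@4
Step 8: thread A executes A4 (x = 4). Shared: x=4. PCs: A@4 B@4

Answer: x=4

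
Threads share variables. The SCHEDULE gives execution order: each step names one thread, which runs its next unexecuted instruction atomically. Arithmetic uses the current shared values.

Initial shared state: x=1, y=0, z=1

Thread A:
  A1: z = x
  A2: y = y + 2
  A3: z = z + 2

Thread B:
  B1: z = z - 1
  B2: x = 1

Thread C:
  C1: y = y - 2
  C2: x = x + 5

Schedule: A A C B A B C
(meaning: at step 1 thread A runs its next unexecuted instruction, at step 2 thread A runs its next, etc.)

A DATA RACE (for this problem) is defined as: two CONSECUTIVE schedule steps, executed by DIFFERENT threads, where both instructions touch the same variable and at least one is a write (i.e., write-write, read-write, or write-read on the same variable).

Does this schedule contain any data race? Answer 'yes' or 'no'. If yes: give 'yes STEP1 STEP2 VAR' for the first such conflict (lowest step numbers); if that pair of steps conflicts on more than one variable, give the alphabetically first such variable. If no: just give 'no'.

Steps 1,2: same thread (A). No race.
Steps 2,3: A(y = y + 2) vs C(y = y - 2). RACE on y (W-W).
Steps 3,4: C(r=y,w=y) vs B(r=z,w=z). No conflict.
Steps 4,5: B(z = z - 1) vs A(z = z + 2). RACE on z (W-W).
Steps 5,6: A(r=z,w=z) vs B(r=-,w=x). No conflict.
Steps 6,7: B(x = 1) vs C(x = x + 5). RACE on x (W-W).
First conflict at steps 2,3.

Answer: yes 2 3 y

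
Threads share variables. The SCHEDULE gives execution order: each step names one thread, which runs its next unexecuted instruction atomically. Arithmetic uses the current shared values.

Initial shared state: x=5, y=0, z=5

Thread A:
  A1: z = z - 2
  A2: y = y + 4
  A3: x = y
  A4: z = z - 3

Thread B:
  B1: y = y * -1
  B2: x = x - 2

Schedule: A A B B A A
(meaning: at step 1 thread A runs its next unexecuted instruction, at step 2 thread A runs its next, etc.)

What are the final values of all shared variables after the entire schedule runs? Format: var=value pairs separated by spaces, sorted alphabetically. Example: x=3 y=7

Answer: x=-4 y=-4 z=0

Derivation:
Step 1: thread A executes A1 (z = z - 2). Shared: x=5 y=0 z=3. PCs: A@1 B@0
Step 2: thread A executes A2 (y = y + 4). Shared: x=5 y=4 z=3. PCs: A@2 B@0
Step 3: thread B executes B1 (y = y * -1). Shared: x=5 y=-4 z=3. PCs: A@2 B@1
Step 4: thread B executes B2 (x = x - 2). Shared: x=3 y=-4 z=3. PCs: A@2 B@2
Step 5: thread A executes A3 (x = y). Shared: x=-4 y=-4 z=3. PCs: A@3 B@2
Step 6: thread A executes A4 (z = z - 3). Shared: x=-4 y=-4 z=0. PCs: A@4 B@2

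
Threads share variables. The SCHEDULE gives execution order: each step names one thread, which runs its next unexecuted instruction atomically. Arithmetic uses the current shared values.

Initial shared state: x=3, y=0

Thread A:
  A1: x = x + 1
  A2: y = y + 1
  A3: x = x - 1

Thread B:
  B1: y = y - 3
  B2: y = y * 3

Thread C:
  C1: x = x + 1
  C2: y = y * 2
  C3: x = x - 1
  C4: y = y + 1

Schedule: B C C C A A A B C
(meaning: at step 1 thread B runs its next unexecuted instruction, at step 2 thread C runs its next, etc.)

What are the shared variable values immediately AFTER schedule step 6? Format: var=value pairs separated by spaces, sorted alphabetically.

Answer: x=4 y=-5

Derivation:
Step 1: thread B executes B1 (y = y - 3). Shared: x=3 y=-3. PCs: A@0 B@1 C@0
Step 2: thread C executes C1 (x = x + 1). Shared: x=4 y=-3. PCs: A@0 B@1 C@1
Step 3: thread C executes C2 (y = y * 2). Shared: x=4 y=-6. PCs: A@0 B@1 C@2
Step 4: thread C executes C3 (x = x - 1). Shared: x=3 y=-6. PCs: A@0 B@1 C@3
Step 5: thread A executes A1 (x = x + 1). Shared: x=4 y=-6. PCs: A@1 B@1 C@3
Step 6: thread A executes A2 (y = y + 1). Shared: x=4 y=-5. PCs: A@2 B@1 C@3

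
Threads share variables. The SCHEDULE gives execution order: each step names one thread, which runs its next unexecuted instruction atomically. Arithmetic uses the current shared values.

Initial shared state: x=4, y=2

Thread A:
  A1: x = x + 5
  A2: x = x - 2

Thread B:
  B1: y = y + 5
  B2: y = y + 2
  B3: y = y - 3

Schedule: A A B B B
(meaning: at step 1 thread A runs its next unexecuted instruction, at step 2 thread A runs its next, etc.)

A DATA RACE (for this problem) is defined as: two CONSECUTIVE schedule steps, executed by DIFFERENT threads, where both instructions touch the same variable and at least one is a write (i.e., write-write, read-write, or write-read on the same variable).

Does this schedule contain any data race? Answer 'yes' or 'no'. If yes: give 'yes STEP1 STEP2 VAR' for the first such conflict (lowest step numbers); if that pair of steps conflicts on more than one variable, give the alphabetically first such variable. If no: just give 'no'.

Answer: no

Derivation:
Steps 1,2: same thread (A). No race.
Steps 2,3: A(r=x,w=x) vs B(r=y,w=y). No conflict.
Steps 3,4: same thread (B). No race.
Steps 4,5: same thread (B). No race.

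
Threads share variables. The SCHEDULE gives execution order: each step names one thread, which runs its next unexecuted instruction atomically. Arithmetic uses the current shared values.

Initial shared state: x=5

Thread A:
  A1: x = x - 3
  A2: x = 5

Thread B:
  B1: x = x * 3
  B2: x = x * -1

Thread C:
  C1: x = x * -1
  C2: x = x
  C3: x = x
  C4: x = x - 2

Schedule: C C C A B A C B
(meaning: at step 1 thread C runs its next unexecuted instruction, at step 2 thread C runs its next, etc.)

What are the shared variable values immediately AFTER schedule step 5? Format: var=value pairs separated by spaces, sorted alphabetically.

Answer: x=-24

Derivation:
Step 1: thread C executes C1 (x = x * -1). Shared: x=-5. PCs: A@0 B@0 C@1
Step 2: thread C executes C2 (x = x). Shared: x=-5. PCs: A@0 B@0 C@2
Step 3: thread C executes C3 (x = x). Shared: x=-5. PCs: A@0 B@0 C@3
Step 4: thread A executes A1 (x = x - 3). Shared: x=-8. PCs: A@1 B@0 C@3
Step 5: thread B executes B1 (x = x * 3). Shared: x=-24. PCs: A@1 B@1 C@3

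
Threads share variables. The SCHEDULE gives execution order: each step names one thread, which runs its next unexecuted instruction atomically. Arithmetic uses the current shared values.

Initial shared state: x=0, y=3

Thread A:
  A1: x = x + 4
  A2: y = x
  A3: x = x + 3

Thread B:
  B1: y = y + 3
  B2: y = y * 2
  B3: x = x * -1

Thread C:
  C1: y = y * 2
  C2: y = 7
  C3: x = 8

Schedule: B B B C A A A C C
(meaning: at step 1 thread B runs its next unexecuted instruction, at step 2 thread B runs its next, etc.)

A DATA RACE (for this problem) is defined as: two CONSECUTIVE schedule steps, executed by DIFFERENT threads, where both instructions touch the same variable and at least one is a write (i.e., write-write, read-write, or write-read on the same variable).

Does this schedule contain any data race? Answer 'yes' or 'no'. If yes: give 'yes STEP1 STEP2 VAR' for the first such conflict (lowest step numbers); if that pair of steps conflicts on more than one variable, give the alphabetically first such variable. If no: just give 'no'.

Steps 1,2: same thread (B). No race.
Steps 2,3: same thread (B). No race.
Steps 3,4: B(r=x,w=x) vs C(r=y,w=y). No conflict.
Steps 4,5: C(r=y,w=y) vs A(r=x,w=x). No conflict.
Steps 5,6: same thread (A). No race.
Steps 6,7: same thread (A). No race.
Steps 7,8: A(r=x,w=x) vs C(r=-,w=y). No conflict.
Steps 8,9: same thread (C). No race.

Answer: no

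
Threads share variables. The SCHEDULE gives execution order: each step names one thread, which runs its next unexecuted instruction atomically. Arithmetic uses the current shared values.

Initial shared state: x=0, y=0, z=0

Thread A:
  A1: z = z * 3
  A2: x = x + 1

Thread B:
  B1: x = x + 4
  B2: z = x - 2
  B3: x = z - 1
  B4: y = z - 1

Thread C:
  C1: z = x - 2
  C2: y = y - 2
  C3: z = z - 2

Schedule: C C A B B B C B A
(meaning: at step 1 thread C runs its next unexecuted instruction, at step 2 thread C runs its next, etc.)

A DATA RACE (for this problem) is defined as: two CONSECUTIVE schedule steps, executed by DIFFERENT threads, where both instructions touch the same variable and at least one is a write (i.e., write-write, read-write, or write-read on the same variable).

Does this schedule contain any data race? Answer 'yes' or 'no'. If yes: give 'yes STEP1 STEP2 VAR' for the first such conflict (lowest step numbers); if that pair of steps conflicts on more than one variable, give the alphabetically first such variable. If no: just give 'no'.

Steps 1,2: same thread (C). No race.
Steps 2,3: C(r=y,w=y) vs A(r=z,w=z). No conflict.
Steps 3,4: A(r=z,w=z) vs B(r=x,w=x). No conflict.
Steps 4,5: same thread (B). No race.
Steps 5,6: same thread (B). No race.
Steps 6,7: B(x = z - 1) vs C(z = z - 2). RACE on z (R-W).
Steps 7,8: C(z = z - 2) vs B(y = z - 1). RACE on z (W-R).
Steps 8,9: B(r=z,w=y) vs A(r=x,w=x). No conflict.
First conflict at steps 6,7.

Answer: yes 6 7 z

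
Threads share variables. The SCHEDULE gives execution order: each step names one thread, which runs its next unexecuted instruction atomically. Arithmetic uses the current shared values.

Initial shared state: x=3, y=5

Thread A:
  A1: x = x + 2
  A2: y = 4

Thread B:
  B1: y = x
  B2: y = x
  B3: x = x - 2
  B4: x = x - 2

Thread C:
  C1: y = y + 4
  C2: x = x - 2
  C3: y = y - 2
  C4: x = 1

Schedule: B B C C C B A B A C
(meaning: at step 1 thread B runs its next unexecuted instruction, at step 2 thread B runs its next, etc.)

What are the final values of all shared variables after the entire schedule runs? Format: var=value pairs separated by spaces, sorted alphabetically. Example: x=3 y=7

Answer: x=1 y=4

Derivation:
Step 1: thread B executes B1 (y = x). Shared: x=3 y=3. PCs: A@0 B@1 C@0
Step 2: thread B executes B2 (y = x). Shared: x=3 y=3. PCs: A@0 B@2 C@0
Step 3: thread C executes C1 (y = y + 4). Shared: x=3 y=7. PCs: A@0 B@2 C@1
Step 4: thread C executes C2 (x = x - 2). Shared: x=1 y=7. PCs: A@0 B@2 C@2
Step 5: thread C executes C3 (y = y - 2). Shared: x=1 y=5. PCs: A@0 B@2 C@3
Step 6: thread B executes B3 (x = x - 2). Shared: x=-1 y=5. PCs: A@0 B@3 C@3
Step 7: thread A executes A1 (x = x + 2). Shared: x=1 y=5. PCs: A@1 B@3 C@3
Step 8: thread B executes B4 (x = x - 2). Shared: x=-1 y=5. PCs: A@1 B@4 C@3
Step 9: thread A executes A2 (y = 4). Shared: x=-1 y=4. PCs: A@2 B@4 C@3
Step 10: thread C executes C4 (x = 1). Shared: x=1 y=4. PCs: A@2 B@4 C@4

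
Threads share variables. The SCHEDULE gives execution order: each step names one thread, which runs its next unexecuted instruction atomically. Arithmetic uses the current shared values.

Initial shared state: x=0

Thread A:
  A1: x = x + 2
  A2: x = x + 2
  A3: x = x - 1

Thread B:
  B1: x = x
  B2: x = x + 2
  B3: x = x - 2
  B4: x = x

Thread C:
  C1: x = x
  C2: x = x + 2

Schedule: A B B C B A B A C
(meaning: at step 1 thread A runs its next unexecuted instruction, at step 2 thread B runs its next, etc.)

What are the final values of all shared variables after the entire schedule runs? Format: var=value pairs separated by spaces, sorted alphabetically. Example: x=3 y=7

Step 1: thread A executes A1 (x = x + 2). Shared: x=2. PCs: A@1 B@0 C@0
Step 2: thread B executes B1 (x = x). Shared: x=2. PCs: A@1 B@1 C@0
Step 3: thread B executes B2 (x = x + 2). Shared: x=4. PCs: A@1 B@2 C@0
Step 4: thread C executes C1 (x = x). Shared: x=4. PCs: A@1 B@2 C@1
Step 5: thread B executes B3 (x = x - 2). Shared: x=2. PCs: A@1 B@3 C@1
Step 6: thread A executes A2 (x = x + 2). Shared: x=4. PCs: A@2 B@3 C@1
Step 7: thread B executes B4 (x = x). Shared: x=4. PCs: A@2 B@4 C@1
Step 8: thread A executes A3 (x = x - 1). Shared: x=3. PCs: A@3 B@4 C@1
Step 9: thread C executes C2 (x = x + 2). Shared: x=5. PCs: A@3 B@4 C@2

Answer: x=5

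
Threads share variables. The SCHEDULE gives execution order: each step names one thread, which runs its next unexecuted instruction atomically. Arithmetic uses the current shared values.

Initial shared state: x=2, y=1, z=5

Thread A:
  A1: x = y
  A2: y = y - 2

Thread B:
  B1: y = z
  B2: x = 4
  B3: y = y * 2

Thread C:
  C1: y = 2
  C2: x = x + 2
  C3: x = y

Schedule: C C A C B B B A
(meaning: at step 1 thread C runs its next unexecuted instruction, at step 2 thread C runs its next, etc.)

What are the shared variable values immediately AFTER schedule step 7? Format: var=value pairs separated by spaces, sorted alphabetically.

Answer: x=4 y=10 z=5

Derivation:
Step 1: thread C executes C1 (y = 2). Shared: x=2 y=2 z=5. PCs: A@0 B@0 C@1
Step 2: thread C executes C2 (x = x + 2). Shared: x=4 y=2 z=5. PCs: A@0 B@0 C@2
Step 3: thread A executes A1 (x = y). Shared: x=2 y=2 z=5. PCs: A@1 B@0 C@2
Step 4: thread C executes C3 (x = y). Shared: x=2 y=2 z=5. PCs: A@1 B@0 C@3
Step 5: thread B executes B1 (y = z). Shared: x=2 y=5 z=5. PCs: A@1 B@1 C@3
Step 6: thread B executes B2 (x = 4). Shared: x=4 y=5 z=5. PCs: A@1 B@2 C@3
Step 7: thread B executes B3 (y = y * 2). Shared: x=4 y=10 z=5. PCs: A@1 B@3 C@3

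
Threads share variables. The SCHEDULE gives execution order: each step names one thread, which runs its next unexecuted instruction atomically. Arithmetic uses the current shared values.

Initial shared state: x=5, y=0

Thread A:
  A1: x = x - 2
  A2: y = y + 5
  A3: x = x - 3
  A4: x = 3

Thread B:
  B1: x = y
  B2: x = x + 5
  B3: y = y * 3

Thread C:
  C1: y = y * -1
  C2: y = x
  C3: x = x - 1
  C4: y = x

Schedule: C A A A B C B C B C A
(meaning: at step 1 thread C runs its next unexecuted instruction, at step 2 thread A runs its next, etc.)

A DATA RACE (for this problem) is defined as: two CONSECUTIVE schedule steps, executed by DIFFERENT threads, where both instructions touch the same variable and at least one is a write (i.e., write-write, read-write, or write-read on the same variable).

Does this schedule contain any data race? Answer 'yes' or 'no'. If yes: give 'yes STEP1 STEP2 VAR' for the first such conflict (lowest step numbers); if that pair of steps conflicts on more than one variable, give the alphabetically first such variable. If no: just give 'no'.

Answer: yes 4 5 x

Derivation:
Steps 1,2: C(r=y,w=y) vs A(r=x,w=x). No conflict.
Steps 2,3: same thread (A). No race.
Steps 3,4: same thread (A). No race.
Steps 4,5: A(x = x - 3) vs B(x = y). RACE on x (W-W).
Steps 5,6: B(x = y) vs C(y = x). RACE on x (W-R), y (R-W). Multiple vars; alphabetically first is x.
Steps 6,7: C(y = x) vs B(x = x + 5). RACE on x (R-W).
Steps 7,8: B(x = x + 5) vs C(x = x - 1). RACE on x (W-W).
Steps 8,9: C(r=x,w=x) vs B(r=y,w=y). No conflict.
Steps 9,10: B(y = y * 3) vs C(y = x). RACE on y (W-W).
Steps 10,11: C(y = x) vs A(x = 3). RACE on x (R-W).
First conflict at steps 4,5.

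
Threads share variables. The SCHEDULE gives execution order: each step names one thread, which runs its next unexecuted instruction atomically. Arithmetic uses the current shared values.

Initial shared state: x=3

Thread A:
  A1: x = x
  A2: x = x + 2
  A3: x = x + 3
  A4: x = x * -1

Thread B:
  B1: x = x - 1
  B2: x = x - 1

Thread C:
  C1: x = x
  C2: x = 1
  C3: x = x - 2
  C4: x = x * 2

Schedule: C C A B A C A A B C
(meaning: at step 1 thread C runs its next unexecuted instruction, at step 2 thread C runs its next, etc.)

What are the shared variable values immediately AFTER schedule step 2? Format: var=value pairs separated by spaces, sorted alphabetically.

Step 1: thread C executes C1 (x = x). Shared: x=3. PCs: A@0 B@0 C@1
Step 2: thread C executes C2 (x = 1). Shared: x=1. PCs: A@0 B@0 C@2

Answer: x=1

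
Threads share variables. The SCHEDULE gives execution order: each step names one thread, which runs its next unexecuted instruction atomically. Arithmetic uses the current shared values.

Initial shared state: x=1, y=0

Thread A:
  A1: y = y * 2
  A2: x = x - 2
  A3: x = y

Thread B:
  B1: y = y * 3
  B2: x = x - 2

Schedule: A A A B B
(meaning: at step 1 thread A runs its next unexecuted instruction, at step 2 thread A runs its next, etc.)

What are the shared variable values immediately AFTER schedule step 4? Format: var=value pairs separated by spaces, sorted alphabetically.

Step 1: thread A executes A1 (y = y * 2). Shared: x=1 y=0. PCs: A@1 B@0
Step 2: thread A executes A2 (x = x - 2). Shared: x=-1 y=0. PCs: A@2 B@0
Step 3: thread A executes A3 (x = y). Shared: x=0 y=0. PCs: A@3 B@0
Step 4: thread B executes B1 (y = y * 3). Shared: x=0 y=0. PCs: A@3 B@1

Answer: x=0 y=0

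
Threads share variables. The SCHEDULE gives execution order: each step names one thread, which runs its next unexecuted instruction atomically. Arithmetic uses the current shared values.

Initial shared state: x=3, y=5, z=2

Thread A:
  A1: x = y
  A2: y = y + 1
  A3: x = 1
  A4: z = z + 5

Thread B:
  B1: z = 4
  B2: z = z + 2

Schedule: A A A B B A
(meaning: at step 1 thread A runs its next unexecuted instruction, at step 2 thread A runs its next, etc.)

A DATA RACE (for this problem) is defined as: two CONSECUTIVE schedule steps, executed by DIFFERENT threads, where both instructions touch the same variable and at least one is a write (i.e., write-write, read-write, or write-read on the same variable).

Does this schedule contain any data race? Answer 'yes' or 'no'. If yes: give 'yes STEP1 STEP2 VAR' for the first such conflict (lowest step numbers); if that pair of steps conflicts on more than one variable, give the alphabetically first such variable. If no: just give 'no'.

Answer: yes 5 6 z

Derivation:
Steps 1,2: same thread (A). No race.
Steps 2,3: same thread (A). No race.
Steps 3,4: A(r=-,w=x) vs B(r=-,w=z). No conflict.
Steps 4,5: same thread (B). No race.
Steps 5,6: B(z = z + 2) vs A(z = z + 5). RACE on z (W-W).
First conflict at steps 5,6.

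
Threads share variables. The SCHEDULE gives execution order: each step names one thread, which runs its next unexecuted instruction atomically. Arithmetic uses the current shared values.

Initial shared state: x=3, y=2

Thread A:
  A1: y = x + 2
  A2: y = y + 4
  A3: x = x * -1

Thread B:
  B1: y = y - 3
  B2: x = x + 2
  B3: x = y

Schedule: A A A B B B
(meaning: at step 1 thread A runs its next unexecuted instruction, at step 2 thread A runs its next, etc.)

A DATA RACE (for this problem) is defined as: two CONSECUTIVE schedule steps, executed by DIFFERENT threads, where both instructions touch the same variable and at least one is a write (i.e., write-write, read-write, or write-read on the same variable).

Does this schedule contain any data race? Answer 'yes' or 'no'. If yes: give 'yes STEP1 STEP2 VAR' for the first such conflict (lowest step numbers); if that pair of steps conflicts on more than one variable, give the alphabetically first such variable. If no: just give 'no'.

Answer: no

Derivation:
Steps 1,2: same thread (A). No race.
Steps 2,3: same thread (A). No race.
Steps 3,4: A(r=x,w=x) vs B(r=y,w=y). No conflict.
Steps 4,5: same thread (B). No race.
Steps 5,6: same thread (B). No race.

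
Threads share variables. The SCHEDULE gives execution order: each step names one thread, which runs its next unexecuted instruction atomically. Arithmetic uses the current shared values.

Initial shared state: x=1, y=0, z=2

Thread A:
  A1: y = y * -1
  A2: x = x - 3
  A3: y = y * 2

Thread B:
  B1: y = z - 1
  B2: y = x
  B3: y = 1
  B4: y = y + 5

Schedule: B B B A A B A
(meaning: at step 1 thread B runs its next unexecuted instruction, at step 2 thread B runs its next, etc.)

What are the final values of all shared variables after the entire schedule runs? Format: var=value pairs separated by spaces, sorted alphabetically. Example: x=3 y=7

Step 1: thread B executes B1 (y = z - 1). Shared: x=1 y=1 z=2. PCs: A@0 B@1
Step 2: thread B executes B2 (y = x). Shared: x=1 y=1 z=2. PCs: A@0 B@2
Step 3: thread B executes B3 (y = 1). Shared: x=1 y=1 z=2. PCs: A@0 B@3
Step 4: thread A executes A1 (y = y * -1). Shared: x=1 y=-1 z=2. PCs: A@1 B@3
Step 5: thread A executes A2 (x = x - 3). Shared: x=-2 y=-1 z=2. PCs: A@2 B@3
Step 6: thread B executes B4 (y = y + 5). Shared: x=-2 y=4 z=2. PCs: A@2 B@4
Step 7: thread A executes A3 (y = y * 2). Shared: x=-2 y=8 z=2. PCs: A@3 B@4

Answer: x=-2 y=8 z=2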